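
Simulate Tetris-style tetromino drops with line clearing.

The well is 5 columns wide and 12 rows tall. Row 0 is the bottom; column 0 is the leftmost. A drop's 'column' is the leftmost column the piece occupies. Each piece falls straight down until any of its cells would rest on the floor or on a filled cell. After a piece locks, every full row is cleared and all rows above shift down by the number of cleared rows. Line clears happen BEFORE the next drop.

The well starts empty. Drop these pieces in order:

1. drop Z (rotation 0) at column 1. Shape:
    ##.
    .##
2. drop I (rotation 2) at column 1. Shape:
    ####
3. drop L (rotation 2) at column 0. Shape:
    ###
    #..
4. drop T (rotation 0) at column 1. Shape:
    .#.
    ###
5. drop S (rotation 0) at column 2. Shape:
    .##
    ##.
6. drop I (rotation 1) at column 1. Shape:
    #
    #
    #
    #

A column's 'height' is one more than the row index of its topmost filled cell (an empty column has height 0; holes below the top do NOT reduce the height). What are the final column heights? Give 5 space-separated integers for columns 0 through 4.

Answer: 3 8 6 7 7

Derivation:
Drop 1: Z rot0 at col 1 lands with bottom-row=0; cleared 0 line(s) (total 0); column heights now [0 2 2 1 0], max=2
Drop 2: I rot2 at col 1 lands with bottom-row=2; cleared 0 line(s) (total 0); column heights now [0 3 3 3 3], max=3
Drop 3: L rot2 at col 0 lands with bottom-row=2; cleared 1 line(s) (total 1); column heights now [3 3 3 1 0], max=3
Drop 4: T rot0 at col 1 lands with bottom-row=3; cleared 0 line(s) (total 1); column heights now [3 4 5 4 0], max=5
Drop 5: S rot0 at col 2 lands with bottom-row=5; cleared 0 line(s) (total 1); column heights now [3 4 6 7 7], max=7
Drop 6: I rot1 at col 1 lands with bottom-row=4; cleared 0 line(s) (total 1); column heights now [3 8 6 7 7], max=8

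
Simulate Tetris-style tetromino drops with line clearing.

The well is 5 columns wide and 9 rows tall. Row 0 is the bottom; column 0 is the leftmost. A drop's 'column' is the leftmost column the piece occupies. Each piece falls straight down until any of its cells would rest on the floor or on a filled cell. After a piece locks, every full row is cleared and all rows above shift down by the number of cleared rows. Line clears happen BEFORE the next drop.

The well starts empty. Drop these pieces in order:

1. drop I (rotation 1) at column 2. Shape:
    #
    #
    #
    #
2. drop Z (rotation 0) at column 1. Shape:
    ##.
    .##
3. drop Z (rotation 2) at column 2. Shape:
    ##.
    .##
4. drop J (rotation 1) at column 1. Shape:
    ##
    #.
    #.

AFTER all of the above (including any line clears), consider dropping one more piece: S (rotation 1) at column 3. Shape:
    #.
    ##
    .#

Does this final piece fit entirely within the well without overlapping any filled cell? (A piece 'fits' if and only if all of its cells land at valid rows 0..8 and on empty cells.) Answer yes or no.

Drop 1: I rot1 at col 2 lands with bottom-row=0; cleared 0 line(s) (total 0); column heights now [0 0 4 0 0], max=4
Drop 2: Z rot0 at col 1 lands with bottom-row=4; cleared 0 line(s) (total 0); column heights now [0 6 6 5 0], max=6
Drop 3: Z rot2 at col 2 lands with bottom-row=5; cleared 0 line(s) (total 0); column heights now [0 6 7 7 6], max=7
Drop 4: J rot1 at col 1 lands with bottom-row=6; cleared 0 line(s) (total 0); column heights now [0 9 9 7 6], max=9
Test piece S rot1 at col 3 (width 2): heights before test = [0 9 9 7 6]; fits = True

Answer: yes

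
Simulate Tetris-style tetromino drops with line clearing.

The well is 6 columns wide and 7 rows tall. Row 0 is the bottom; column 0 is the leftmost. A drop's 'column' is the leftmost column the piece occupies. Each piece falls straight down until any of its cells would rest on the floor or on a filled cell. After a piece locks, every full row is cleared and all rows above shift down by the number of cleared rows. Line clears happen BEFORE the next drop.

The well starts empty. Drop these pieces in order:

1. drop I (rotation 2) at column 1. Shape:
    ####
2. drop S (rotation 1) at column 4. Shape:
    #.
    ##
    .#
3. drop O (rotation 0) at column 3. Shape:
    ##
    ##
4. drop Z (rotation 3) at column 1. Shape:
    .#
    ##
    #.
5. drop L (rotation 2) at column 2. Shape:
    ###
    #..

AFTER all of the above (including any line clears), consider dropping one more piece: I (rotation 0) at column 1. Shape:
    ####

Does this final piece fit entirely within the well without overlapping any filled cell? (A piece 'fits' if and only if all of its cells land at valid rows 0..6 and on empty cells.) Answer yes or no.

Drop 1: I rot2 at col 1 lands with bottom-row=0; cleared 0 line(s) (total 0); column heights now [0 1 1 1 1 0], max=1
Drop 2: S rot1 at col 4 lands with bottom-row=0; cleared 0 line(s) (total 0); column heights now [0 1 1 1 3 2], max=3
Drop 3: O rot0 at col 3 lands with bottom-row=3; cleared 0 line(s) (total 0); column heights now [0 1 1 5 5 2], max=5
Drop 4: Z rot3 at col 1 lands with bottom-row=1; cleared 0 line(s) (total 0); column heights now [0 3 4 5 5 2], max=5
Drop 5: L rot2 at col 2 lands with bottom-row=4; cleared 0 line(s) (total 0); column heights now [0 3 6 6 6 2], max=6
Test piece I rot0 at col 1 (width 4): heights before test = [0 3 6 6 6 2]; fits = True

Answer: yes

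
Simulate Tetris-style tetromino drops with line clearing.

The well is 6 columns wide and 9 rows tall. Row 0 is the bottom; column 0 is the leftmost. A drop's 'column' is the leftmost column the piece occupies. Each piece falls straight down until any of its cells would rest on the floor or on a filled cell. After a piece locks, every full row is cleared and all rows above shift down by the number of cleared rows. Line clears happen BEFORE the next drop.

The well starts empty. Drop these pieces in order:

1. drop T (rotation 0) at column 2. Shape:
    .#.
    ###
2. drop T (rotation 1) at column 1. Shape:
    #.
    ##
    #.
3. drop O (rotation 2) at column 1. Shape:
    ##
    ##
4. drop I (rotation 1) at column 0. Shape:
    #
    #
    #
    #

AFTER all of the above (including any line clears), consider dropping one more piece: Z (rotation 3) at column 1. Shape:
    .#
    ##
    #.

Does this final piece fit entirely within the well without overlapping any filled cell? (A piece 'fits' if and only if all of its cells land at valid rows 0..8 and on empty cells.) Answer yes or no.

Answer: yes

Derivation:
Drop 1: T rot0 at col 2 lands with bottom-row=0; cleared 0 line(s) (total 0); column heights now [0 0 1 2 1 0], max=2
Drop 2: T rot1 at col 1 lands with bottom-row=0; cleared 0 line(s) (total 0); column heights now [0 3 2 2 1 0], max=3
Drop 3: O rot2 at col 1 lands with bottom-row=3; cleared 0 line(s) (total 0); column heights now [0 5 5 2 1 0], max=5
Drop 4: I rot1 at col 0 lands with bottom-row=0; cleared 0 line(s) (total 0); column heights now [4 5 5 2 1 0], max=5
Test piece Z rot3 at col 1 (width 2): heights before test = [4 5 5 2 1 0]; fits = True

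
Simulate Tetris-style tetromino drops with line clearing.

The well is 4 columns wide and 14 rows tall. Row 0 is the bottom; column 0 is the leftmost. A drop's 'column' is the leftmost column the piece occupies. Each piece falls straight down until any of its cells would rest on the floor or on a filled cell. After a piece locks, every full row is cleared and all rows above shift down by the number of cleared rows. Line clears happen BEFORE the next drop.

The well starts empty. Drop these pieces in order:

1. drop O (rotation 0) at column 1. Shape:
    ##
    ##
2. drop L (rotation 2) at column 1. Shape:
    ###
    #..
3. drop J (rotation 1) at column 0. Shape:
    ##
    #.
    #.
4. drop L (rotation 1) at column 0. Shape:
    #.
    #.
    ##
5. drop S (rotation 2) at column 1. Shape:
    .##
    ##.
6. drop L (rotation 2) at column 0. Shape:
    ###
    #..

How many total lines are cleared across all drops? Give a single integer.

Drop 1: O rot0 at col 1 lands with bottom-row=0; cleared 0 line(s) (total 0); column heights now [0 2 2 0], max=2
Drop 2: L rot2 at col 1 lands with bottom-row=2; cleared 0 line(s) (total 0); column heights now [0 4 4 4], max=4
Drop 3: J rot1 at col 0 lands with bottom-row=2; cleared 1 line(s) (total 1); column heights now [4 4 2 0], max=4
Drop 4: L rot1 at col 0 lands with bottom-row=4; cleared 0 line(s) (total 1); column heights now [7 5 2 0], max=7
Drop 5: S rot2 at col 1 lands with bottom-row=5; cleared 0 line(s) (total 1); column heights now [7 6 7 7], max=7
Drop 6: L rot2 at col 0 lands with bottom-row=7; cleared 0 line(s) (total 1); column heights now [9 9 9 7], max=9

Answer: 1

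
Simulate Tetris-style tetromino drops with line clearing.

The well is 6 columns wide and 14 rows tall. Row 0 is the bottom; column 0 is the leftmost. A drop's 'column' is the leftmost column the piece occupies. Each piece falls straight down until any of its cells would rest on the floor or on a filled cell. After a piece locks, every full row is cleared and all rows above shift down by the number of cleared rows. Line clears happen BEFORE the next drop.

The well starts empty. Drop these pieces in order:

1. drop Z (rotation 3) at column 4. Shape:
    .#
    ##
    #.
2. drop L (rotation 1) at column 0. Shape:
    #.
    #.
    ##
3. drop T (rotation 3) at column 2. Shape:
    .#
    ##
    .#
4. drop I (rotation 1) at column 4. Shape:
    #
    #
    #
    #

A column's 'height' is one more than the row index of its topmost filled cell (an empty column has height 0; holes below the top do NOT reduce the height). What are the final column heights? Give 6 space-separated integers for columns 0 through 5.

Answer: 3 1 2 3 6 3

Derivation:
Drop 1: Z rot3 at col 4 lands with bottom-row=0; cleared 0 line(s) (total 0); column heights now [0 0 0 0 2 3], max=3
Drop 2: L rot1 at col 0 lands with bottom-row=0; cleared 0 line(s) (total 0); column heights now [3 1 0 0 2 3], max=3
Drop 3: T rot3 at col 2 lands with bottom-row=0; cleared 0 line(s) (total 0); column heights now [3 1 2 3 2 3], max=3
Drop 4: I rot1 at col 4 lands with bottom-row=2; cleared 0 line(s) (total 0); column heights now [3 1 2 3 6 3], max=6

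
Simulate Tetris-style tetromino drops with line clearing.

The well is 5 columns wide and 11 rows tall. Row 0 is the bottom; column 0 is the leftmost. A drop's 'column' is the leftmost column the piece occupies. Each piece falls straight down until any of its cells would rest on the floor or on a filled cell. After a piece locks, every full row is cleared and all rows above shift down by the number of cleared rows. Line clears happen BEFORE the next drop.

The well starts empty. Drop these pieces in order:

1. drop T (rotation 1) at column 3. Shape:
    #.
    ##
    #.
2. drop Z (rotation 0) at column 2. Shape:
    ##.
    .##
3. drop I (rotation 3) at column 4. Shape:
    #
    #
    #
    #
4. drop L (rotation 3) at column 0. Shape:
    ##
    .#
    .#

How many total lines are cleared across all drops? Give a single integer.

Drop 1: T rot1 at col 3 lands with bottom-row=0; cleared 0 line(s) (total 0); column heights now [0 0 0 3 2], max=3
Drop 2: Z rot0 at col 2 lands with bottom-row=3; cleared 0 line(s) (total 0); column heights now [0 0 5 5 4], max=5
Drop 3: I rot3 at col 4 lands with bottom-row=4; cleared 0 line(s) (total 0); column heights now [0 0 5 5 8], max=8
Drop 4: L rot3 at col 0 lands with bottom-row=0; cleared 0 line(s) (total 0); column heights now [3 3 5 5 8], max=8

Answer: 0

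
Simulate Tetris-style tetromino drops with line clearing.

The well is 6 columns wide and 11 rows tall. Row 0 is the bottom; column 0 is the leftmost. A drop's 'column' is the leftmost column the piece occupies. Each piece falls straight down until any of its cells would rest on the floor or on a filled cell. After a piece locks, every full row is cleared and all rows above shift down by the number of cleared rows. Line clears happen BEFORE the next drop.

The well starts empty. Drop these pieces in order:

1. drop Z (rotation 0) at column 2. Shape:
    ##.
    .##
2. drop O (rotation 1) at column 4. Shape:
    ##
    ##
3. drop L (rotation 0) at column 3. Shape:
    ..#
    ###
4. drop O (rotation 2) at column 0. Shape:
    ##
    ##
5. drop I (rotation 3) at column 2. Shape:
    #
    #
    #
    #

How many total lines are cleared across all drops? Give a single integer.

Answer: 1

Derivation:
Drop 1: Z rot0 at col 2 lands with bottom-row=0; cleared 0 line(s) (total 0); column heights now [0 0 2 2 1 0], max=2
Drop 2: O rot1 at col 4 lands with bottom-row=1; cleared 0 line(s) (total 0); column heights now [0 0 2 2 3 3], max=3
Drop 3: L rot0 at col 3 lands with bottom-row=3; cleared 0 line(s) (total 0); column heights now [0 0 2 4 4 5], max=5
Drop 4: O rot2 at col 0 lands with bottom-row=0; cleared 1 line(s) (total 1); column heights now [1 1 0 3 3 4], max=4
Drop 5: I rot3 at col 2 lands with bottom-row=0; cleared 0 line(s) (total 1); column heights now [1 1 4 3 3 4], max=4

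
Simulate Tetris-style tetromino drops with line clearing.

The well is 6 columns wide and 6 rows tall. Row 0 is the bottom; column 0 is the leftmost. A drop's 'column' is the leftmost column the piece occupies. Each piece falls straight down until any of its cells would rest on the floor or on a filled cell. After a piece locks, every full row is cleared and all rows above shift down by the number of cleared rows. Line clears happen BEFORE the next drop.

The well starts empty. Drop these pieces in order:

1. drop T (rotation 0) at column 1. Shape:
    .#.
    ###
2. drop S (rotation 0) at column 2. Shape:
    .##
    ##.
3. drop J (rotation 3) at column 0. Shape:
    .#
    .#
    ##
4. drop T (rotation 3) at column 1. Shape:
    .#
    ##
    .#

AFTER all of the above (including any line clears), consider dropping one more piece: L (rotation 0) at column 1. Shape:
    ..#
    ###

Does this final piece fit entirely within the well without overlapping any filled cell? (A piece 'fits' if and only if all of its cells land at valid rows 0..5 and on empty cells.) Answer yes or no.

Answer: no

Derivation:
Drop 1: T rot0 at col 1 lands with bottom-row=0; cleared 0 line(s) (total 0); column heights now [0 1 2 1 0 0], max=2
Drop 2: S rot0 at col 2 lands with bottom-row=2; cleared 0 line(s) (total 0); column heights now [0 1 3 4 4 0], max=4
Drop 3: J rot3 at col 0 lands with bottom-row=1; cleared 0 line(s) (total 0); column heights now [2 4 3 4 4 0], max=4
Drop 4: T rot3 at col 1 lands with bottom-row=3; cleared 0 line(s) (total 0); column heights now [2 5 6 4 4 0], max=6
Test piece L rot0 at col 1 (width 3): heights before test = [2 5 6 4 4 0]; fits = False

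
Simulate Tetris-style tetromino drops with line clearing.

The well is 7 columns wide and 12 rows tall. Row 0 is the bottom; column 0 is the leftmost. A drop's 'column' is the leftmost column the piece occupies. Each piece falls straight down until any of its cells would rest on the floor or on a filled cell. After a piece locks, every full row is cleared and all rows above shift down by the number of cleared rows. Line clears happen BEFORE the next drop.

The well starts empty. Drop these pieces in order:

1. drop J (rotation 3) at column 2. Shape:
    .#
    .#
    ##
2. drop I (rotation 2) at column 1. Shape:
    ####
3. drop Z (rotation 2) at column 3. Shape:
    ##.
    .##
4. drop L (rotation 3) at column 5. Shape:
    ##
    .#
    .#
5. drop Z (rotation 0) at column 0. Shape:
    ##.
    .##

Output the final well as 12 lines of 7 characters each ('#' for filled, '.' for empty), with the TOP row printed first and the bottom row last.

Drop 1: J rot3 at col 2 lands with bottom-row=0; cleared 0 line(s) (total 0); column heights now [0 0 1 3 0 0 0], max=3
Drop 2: I rot2 at col 1 lands with bottom-row=3; cleared 0 line(s) (total 0); column heights now [0 4 4 4 4 0 0], max=4
Drop 3: Z rot2 at col 3 lands with bottom-row=4; cleared 0 line(s) (total 0); column heights now [0 4 4 6 6 5 0], max=6
Drop 4: L rot3 at col 5 lands with bottom-row=3; cleared 0 line(s) (total 0); column heights now [0 4 4 6 6 6 6], max=6
Drop 5: Z rot0 at col 0 lands with bottom-row=4; cleared 0 line(s) (total 0); column heights now [6 6 5 6 6 6 6], max=6

Answer: .......
.......
.......
.......
.......
.......
##.####
.##.###
.####.#
...#...
...#...
..##...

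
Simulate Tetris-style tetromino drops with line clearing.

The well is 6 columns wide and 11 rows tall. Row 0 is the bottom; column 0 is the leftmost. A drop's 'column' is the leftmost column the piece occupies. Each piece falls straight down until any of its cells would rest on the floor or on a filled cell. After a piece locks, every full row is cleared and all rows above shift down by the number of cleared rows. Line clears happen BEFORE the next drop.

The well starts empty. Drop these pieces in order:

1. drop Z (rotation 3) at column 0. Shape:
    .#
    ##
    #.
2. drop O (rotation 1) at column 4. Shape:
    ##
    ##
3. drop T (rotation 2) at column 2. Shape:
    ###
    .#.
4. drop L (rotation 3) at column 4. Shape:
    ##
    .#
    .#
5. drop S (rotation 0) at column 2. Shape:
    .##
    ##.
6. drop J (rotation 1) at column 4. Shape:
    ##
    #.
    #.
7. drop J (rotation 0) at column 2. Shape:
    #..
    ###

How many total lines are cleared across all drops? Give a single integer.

Answer: 0

Derivation:
Drop 1: Z rot3 at col 0 lands with bottom-row=0; cleared 0 line(s) (total 0); column heights now [2 3 0 0 0 0], max=3
Drop 2: O rot1 at col 4 lands with bottom-row=0; cleared 0 line(s) (total 0); column heights now [2 3 0 0 2 2], max=3
Drop 3: T rot2 at col 2 lands with bottom-row=1; cleared 0 line(s) (total 0); column heights now [2 3 3 3 3 2], max=3
Drop 4: L rot3 at col 4 lands with bottom-row=2; cleared 0 line(s) (total 0); column heights now [2 3 3 3 5 5], max=5
Drop 5: S rot0 at col 2 lands with bottom-row=4; cleared 0 line(s) (total 0); column heights now [2 3 5 6 6 5], max=6
Drop 6: J rot1 at col 4 lands with bottom-row=6; cleared 0 line(s) (total 0); column heights now [2 3 5 6 9 9], max=9
Drop 7: J rot0 at col 2 lands with bottom-row=9; cleared 0 line(s) (total 0); column heights now [2 3 11 10 10 9], max=11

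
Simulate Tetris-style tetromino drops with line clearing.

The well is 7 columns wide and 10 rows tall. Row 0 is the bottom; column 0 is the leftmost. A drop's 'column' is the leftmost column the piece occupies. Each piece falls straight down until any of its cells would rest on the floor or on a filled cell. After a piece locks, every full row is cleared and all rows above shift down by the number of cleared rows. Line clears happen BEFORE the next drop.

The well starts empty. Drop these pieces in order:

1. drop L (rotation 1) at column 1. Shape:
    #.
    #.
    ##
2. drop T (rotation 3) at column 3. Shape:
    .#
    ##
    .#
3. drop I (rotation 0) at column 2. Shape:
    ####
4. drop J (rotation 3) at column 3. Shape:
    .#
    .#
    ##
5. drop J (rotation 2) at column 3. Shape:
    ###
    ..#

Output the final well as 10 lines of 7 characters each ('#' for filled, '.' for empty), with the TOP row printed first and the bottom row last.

Drop 1: L rot1 at col 1 lands with bottom-row=0; cleared 0 line(s) (total 0); column heights now [0 3 1 0 0 0 0], max=3
Drop 2: T rot3 at col 3 lands with bottom-row=0; cleared 0 line(s) (total 0); column heights now [0 3 1 2 3 0 0], max=3
Drop 3: I rot0 at col 2 lands with bottom-row=3; cleared 0 line(s) (total 0); column heights now [0 3 4 4 4 4 0], max=4
Drop 4: J rot3 at col 3 lands with bottom-row=4; cleared 0 line(s) (total 0); column heights now [0 3 4 5 7 4 0], max=7
Drop 5: J rot2 at col 3 lands with bottom-row=6; cleared 0 line(s) (total 0); column heights now [0 3 4 8 8 8 0], max=8

Answer: .......
.......
...###.
....##.
....#..
...##..
..####.
.#..#..
.#.##..
.##.#..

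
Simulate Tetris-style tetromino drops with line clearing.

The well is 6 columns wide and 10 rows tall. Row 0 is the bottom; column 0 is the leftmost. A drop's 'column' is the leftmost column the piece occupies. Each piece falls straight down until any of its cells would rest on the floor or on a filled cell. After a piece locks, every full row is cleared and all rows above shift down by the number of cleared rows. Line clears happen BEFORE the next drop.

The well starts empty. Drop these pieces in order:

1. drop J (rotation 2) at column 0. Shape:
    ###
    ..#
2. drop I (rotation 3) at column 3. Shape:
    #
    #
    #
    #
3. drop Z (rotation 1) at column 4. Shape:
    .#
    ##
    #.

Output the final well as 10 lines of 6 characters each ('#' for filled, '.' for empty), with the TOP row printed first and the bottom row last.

Answer: ......
......
......
......
......
......
......
...#..
...#.#
..###.

Derivation:
Drop 1: J rot2 at col 0 lands with bottom-row=0; cleared 0 line(s) (total 0); column heights now [2 2 2 0 0 0], max=2
Drop 2: I rot3 at col 3 lands with bottom-row=0; cleared 0 line(s) (total 0); column heights now [2 2 2 4 0 0], max=4
Drop 3: Z rot1 at col 4 lands with bottom-row=0; cleared 1 line(s) (total 1); column heights now [0 0 1 3 1 2], max=3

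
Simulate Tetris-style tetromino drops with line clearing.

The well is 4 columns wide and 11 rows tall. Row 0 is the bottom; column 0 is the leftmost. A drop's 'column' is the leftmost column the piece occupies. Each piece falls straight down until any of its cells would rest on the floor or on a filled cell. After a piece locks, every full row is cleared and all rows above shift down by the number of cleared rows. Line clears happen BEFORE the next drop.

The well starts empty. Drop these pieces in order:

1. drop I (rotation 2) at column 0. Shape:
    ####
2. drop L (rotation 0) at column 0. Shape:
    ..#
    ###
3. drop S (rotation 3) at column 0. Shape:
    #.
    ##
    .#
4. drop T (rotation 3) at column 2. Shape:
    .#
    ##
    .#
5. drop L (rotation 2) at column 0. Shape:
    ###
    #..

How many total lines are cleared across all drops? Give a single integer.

Drop 1: I rot2 at col 0 lands with bottom-row=0; cleared 1 line(s) (total 1); column heights now [0 0 0 0], max=0
Drop 2: L rot0 at col 0 lands with bottom-row=0; cleared 0 line(s) (total 1); column heights now [1 1 2 0], max=2
Drop 3: S rot3 at col 0 lands with bottom-row=1; cleared 0 line(s) (total 1); column heights now [4 3 2 0], max=4
Drop 4: T rot3 at col 2 lands with bottom-row=1; cleared 1 line(s) (total 2); column heights now [3 2 2 3], max=3
Drop 5: L rot2 at col 0 lands with bottom-row=3; cleared 0 line(s) (total 2); column heights now [5 5 5 3], max=5

Answer: 2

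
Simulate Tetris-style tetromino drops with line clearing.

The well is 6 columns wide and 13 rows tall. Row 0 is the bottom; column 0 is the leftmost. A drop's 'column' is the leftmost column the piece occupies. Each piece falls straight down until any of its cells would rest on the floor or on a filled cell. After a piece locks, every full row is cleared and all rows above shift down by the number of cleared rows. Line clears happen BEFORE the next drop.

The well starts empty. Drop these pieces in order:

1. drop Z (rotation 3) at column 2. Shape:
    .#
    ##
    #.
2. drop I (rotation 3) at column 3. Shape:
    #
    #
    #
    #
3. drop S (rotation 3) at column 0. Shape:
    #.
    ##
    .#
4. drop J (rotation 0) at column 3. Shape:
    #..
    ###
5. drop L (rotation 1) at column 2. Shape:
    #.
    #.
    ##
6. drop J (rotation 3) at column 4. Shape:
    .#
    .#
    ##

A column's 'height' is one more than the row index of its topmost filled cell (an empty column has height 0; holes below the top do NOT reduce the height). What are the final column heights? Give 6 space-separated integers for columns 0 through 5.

Drop 1: Z rot3 at col 2 lands with bottom-row=0; cleared 0 line(s) (total 0); column heights now [0 0 2 3 0 0], max=3
Drop 2: I rot3 at col 3 lands with bottom-row=3; cleared 0 line(s) (total 0); column heights now [0 0 2 7 0 0], max=7
Drop 3: S rot3 at col 0 lands with bottom-row=0; cleared 0 line(s) (total 0); column heights now [3 2 2 7 0 0], max=7
Drop 4: J rot0 at col 3 lands with bottom-row=7; cleared 0 line(s) (total 0); column heights now [3 2 2 9 8 8], max=9
Drop 5: L rot1 at col 2 lands with bottom-row=9; cleared 0 line(s) (total 0); column heights now [3 2 12 10 8 8], max=12
Drop 6: J rot3 at col 4 lands with bottom-row=8; cleared 0 line(s) (total 0); column heights now [3 2 12 10 9 11], max=12

Answer: 3 2 12 10 9 11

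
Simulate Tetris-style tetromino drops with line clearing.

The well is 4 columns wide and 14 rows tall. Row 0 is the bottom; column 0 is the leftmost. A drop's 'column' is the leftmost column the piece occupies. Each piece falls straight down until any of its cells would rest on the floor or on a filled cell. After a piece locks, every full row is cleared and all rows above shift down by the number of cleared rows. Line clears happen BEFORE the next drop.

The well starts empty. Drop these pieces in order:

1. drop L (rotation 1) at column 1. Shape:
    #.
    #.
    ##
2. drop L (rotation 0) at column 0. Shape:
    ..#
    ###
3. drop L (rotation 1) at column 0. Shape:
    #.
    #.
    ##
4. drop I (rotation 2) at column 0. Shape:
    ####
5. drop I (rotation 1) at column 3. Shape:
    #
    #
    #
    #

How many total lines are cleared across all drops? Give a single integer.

Answer: 2

Derivation:
Drop 1: L rot1 at col 1 lands with bottom-row=0; cleared 0 line(s) (total 0); column heights now [0 3 1 0], max=3
Drop 2: L rot0 at col 0 lands with bottom-row=3; cleared 0 line(s) (total 0); column heights now [4 4 5 0], max=5
Drop 3: L rot1 at col 0 lands with bottom-row=4; cleared 0 line(s) (total 0); column heights now [7 5 5 0], max=7
Drop 4: I rot2 at col 0 lands with bottom-row=7; cleared 1 line(s) (total 1); column heights now [7 5 5 0], max=7
Drop 5: I rot1 at col 3 lands with bottom-row=0; cleared 1 line(s) (total 2); column heights now [6 4 4 3], max=6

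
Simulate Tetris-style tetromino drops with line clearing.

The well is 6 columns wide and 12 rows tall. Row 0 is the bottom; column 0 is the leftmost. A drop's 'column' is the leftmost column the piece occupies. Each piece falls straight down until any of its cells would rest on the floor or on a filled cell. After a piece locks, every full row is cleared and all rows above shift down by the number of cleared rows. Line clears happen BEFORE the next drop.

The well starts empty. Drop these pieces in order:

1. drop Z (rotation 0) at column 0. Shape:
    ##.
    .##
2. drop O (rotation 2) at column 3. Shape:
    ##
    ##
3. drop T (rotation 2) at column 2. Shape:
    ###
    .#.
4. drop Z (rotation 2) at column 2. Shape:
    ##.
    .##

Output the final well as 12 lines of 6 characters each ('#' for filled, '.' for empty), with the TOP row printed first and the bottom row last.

Answer: ......
......
......
......
......
......
..##..
...##.
..###.
...#..
##.##.
.####.

Derivation:
Drop 1: Z rot0 at col 0 lands with bottom-row=0; cleared 0 line(s) (total 0); column heights now [2 2 1 0 0 0], max=2
Drop 2: O rot2 at col 3 lands with bottom-row=0; cleared 0 line(s) (total 0); column heights now [2 2 1 2 2 0], max=2
Drop 3: T rot2 at col 2 lands with bottom-row=2; cleared 0 line(s) (total 0); column heights now [2 2 4 4 4 0], max=4
Drop 4: Z rot2 at col 2 lands with bottom-row=4; cleared 0 line(s) (total 0); column heights now [2 2 6 6 5 0], max=6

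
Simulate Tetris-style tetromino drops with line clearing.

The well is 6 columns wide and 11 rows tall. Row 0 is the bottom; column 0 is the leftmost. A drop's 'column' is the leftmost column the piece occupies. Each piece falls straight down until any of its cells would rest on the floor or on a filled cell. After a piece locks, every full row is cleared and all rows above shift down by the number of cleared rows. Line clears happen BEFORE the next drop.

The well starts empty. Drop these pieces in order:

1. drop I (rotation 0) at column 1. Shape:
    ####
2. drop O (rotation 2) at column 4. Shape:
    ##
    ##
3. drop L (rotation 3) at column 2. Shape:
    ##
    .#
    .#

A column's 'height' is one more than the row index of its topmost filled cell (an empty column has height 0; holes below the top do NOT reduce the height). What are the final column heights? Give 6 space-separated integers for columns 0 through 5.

Drop 1: I rot0 at col 1 lands with bottom-row=0; cleared 0 line(s) (total 0); column heights now [0 1 1 1 1 0], max=1
Drop 2: O rot2 at col 4 lands with bottom-row=1; cleared 0 line(s) (total 0); column heights now [0 1 1 1 3 3], max=3
Drop 3: L rot3 at col 2 lands with bottom-row=1; cleared 0 line(s) (total 0); column heights now [0 1 4 4 3 3], max=4

Answer: 0 1 4 4 3 3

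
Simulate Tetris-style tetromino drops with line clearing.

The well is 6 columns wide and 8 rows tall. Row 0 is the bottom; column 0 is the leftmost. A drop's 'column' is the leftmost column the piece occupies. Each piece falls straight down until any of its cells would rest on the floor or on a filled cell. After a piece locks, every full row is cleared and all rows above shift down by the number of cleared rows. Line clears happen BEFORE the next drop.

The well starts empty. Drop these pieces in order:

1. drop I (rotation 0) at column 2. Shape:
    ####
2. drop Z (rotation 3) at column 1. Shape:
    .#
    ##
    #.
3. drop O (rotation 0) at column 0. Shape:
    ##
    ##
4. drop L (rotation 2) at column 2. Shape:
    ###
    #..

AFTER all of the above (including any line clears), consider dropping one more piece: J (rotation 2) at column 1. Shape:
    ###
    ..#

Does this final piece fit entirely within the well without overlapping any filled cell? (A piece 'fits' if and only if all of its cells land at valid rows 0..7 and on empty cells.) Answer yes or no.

Answer: yes

Derivation:
Drop 1: I rot0 at col 2 lands with bottom-row=0; cleared 0 line(s) (total 0); column heights now [0 0 1 1 1 1], max=1
Drop 2: Z rot3 at col 1 lands with bottom-row=0; cleared 0 line(s) (total 0); column heights now [0 2 3 1 1 1], max=3
Drop 3: O rot0 at col 0 lands with bottom-row=2; cleared 0 line(s) (total 0); column heights now [4 4 3 1 1 1], max=4
Drop 4: L rot2 at col 2 lands with bottom-row=3; cleared 0 line(s) (total 0); column heights now [4 4 5 5 5 1], max=5
Test piece J rot2 at col 1 (width 3): heights before test = [4 4 5 5 5 1]; fits = True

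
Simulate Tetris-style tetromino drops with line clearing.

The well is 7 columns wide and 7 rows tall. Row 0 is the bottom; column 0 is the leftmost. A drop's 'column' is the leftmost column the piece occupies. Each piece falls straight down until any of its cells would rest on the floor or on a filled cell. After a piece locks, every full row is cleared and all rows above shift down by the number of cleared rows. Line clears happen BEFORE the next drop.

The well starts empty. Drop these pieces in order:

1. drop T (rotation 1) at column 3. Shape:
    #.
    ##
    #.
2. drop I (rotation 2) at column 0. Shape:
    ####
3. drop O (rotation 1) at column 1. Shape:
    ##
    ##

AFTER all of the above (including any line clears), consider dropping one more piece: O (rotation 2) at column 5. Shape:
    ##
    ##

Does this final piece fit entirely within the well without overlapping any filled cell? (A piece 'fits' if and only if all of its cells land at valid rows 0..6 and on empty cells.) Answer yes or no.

Answer: yes

Derivation:
Drop 1: T rot1 at col 3 lands with bottom-row=0; cleared 0 line(s) (total 0); column heights now [0 0 0 3 2 0 0], max=3
Drop 2: I rot2 at col 0 lands with bottom-row=3; cleared 0 line(s) (total 0); column heights now [4 4 4 4 2 0 0], max=4
Drop 3: O rot1 at col 1 lands with bottom-row=4; cleared 0 line(s) (total 0); column heights now [4 6 6 4 2 0 0], max=6
Test piece O rot2 at col 5 (width 2): heights before test = [4 6 6 4 2 0 0]; fits = True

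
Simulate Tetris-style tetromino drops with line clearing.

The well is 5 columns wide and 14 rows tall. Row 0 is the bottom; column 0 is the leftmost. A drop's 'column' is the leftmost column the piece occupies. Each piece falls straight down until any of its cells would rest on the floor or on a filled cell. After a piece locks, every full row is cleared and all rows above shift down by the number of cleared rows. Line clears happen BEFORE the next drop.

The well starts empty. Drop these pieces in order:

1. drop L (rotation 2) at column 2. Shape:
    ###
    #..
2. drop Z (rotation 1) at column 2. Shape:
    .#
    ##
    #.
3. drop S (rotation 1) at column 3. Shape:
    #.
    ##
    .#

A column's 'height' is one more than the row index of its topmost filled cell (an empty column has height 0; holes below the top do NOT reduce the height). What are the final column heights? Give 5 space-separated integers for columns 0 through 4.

Answer: 0 0 4 7 6

Derivation:
Drop 1: L rot2 at col 2 lands with bottom-row=0; cleared 0 line(s) (total 0); column heights now [0 0 2 2 2], max=2
Drop 2: Z rot1 at col 2 lands with bottom-row=2; cleared 0 line(s) (total 0); column heights now [0 0 4 5 2], max=5
Drop 3: S rot1 at col 3 lands with bottom-row=4; cleared 0 line(s) (total 0); column heights now [0 0 4 7 6], max=7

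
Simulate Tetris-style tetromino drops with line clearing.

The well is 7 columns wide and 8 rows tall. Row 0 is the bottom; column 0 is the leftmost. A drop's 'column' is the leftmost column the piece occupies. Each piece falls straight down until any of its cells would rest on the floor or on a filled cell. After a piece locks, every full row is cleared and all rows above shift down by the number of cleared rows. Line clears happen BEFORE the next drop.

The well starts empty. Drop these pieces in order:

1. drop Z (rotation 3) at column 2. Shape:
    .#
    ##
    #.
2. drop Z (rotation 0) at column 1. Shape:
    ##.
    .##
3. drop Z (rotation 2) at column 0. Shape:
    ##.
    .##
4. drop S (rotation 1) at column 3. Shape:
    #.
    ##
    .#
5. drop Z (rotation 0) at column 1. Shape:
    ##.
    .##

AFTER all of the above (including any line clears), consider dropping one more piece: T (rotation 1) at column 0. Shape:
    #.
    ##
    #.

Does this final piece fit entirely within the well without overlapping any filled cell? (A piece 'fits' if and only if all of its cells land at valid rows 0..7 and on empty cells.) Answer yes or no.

Drop 1: Z rot3 at col 2 lands with bottom-row=0; cleared 0 line(s) (total 0); column heights now [0 0 2 3 0 0 0], max=3
Drop 2: Z rot0 at col 1 lands with bottom-row=3; cleared 0 line(s) (total 0); column heights now [0 5 5 4 0 0 0], max=5
Drop 3: Z rot2 at col 0 lands with bottom-row=5; cleared 0 line(s) (total 0); column heights now [7 7 6 4 0 0 0], max=7
Drop 4: S rot1 at col 3 lands with bottom-row=3; cleared 0 line(s) (total 0); column heights now [7 7 6 6 5 0 0], max=7
Drop 5: Z rot0 at col 1 lands with bottom-row=6; cleared 0 line(s) (total 0); column heights now [7 8 8 7 5 0 0], max=8
Test piece T rot1 at col 0 (width 2): heights before test = [7 8 8 7 5 0 0]; fits = False

Answer: no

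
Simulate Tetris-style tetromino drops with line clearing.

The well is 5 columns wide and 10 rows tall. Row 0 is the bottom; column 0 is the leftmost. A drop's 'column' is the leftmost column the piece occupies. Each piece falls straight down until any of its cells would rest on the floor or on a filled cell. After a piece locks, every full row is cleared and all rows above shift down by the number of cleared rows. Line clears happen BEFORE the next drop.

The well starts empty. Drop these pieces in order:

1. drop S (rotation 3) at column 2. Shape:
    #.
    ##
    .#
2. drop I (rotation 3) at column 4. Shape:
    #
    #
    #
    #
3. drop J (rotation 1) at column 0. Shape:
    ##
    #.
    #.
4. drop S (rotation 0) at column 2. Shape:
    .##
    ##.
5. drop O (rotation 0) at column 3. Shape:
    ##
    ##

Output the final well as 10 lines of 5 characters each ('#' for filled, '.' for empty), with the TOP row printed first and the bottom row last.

Answer: .....
.....
.....
...##
...##
...##
..###
###.#
#.###
#..##

Derivation:
Drop 1: S rot3 at col 2 lands with bottom-row=0; cleared 0 line(s) (total 0); column heights now [0 0 3 2 0], max=3
Drop 2: I rot3 at col 4 lands with bottom-row=0; cleared 0 line(s) (total 0); column heights now [0 0 3 2 4], max=4
Drop 3: J rot1 at col 0 lands with bottom-row=0; cleared 0 line(s) (total 0); column heights now [3 3 3 2 4], max=4
Drop 4: S rot0 at col 2 lands with bottom-row=3; cleared 0 line(s) (total 0); column heights now [3 3 4 5 5], max=5
Drop 5: O rot0 at col 3 lands with bottom-row=5; cleared 0 line(s) (total 0); column heights now [3 3 4 7 7], max=7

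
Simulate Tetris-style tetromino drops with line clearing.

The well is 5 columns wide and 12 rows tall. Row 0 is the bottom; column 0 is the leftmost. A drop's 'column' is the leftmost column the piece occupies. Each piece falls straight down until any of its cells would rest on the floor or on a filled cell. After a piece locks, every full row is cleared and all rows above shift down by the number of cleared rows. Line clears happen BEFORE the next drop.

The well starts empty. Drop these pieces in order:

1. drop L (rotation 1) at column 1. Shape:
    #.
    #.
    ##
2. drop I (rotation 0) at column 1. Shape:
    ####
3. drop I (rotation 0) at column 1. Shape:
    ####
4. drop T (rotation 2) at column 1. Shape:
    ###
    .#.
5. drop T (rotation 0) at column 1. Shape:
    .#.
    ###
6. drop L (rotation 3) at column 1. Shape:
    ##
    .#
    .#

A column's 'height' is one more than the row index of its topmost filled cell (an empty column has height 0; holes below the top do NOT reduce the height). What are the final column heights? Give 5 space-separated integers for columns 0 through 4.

Drop 1: L rot1 at col 1 lands with bottom-row=0; cleared 0 line(s) (total 0); column heights now [0 3 1 0 0], max=3
Drop 2: I rot0 at col 1 lands with bottom-row=3; cleared 0 line(s) (total 0); column heights now [0 4 4 4 4], max=4
Drop 3: I rot0 at col 1 lands with bottom-row=4; cleared 0 line(s) (total 0); column heights now [0 5 5 5 5], max=5
Drop 4: T rot2 at col 1 lands with bottom-row=5; cleared 0 line(s) (total 0); column heights now [0 7 7 7 5], max=7
Drop 5: T rot0 at col 1 lands with bottom-row=7; cleared 0 line(s) (total 0); column heights now [0 8 9 8 5], max=9
Drop 6: L rot3 at col 1 lands with bottom-row=9; cleared 0 line(s) (total 0); column heights now [0 12 12 8 5], max=12

Answer: 0 12 12 8 5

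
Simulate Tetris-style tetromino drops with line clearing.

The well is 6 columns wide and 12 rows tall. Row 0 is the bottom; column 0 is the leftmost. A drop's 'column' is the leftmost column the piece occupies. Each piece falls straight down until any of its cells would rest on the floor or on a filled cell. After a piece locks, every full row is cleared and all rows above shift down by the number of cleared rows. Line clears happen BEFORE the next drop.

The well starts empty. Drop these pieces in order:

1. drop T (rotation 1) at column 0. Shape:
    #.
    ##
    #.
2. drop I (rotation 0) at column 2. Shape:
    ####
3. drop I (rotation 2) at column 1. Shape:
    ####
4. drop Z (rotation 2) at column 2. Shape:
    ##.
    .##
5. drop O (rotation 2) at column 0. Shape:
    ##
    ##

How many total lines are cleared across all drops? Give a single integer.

Drop 1: T rot1 at col 0 lands with bottom-row=0; cleared 0 line(s) (total 0); column heights now [3 2 0 0 0 0], max=3
Drop 2: I rot0 at col 2 lands with bottom-row=0; cleared 0 line(s) (total 0); column heights now [3 2 1 1 1 1], max=3
Drop 3: I rot2 at col 1 lands with bottom-row=2; cleared 0 line(s) (total 0); column heights now [3 3 3 3 3 1], max=3
Drop 4: Z rot2 at col 2 lands with bottom-row=3; cleared 0 line(s) (total 0); column heights now [3 3 5 5 4 1], max=5
Drop 5: O rot2 at col 0 lands with bottom-row=3; cleared 0 line(s) (total 0); column heights now [5 5 5 5 4 1], max=5

Answer: 0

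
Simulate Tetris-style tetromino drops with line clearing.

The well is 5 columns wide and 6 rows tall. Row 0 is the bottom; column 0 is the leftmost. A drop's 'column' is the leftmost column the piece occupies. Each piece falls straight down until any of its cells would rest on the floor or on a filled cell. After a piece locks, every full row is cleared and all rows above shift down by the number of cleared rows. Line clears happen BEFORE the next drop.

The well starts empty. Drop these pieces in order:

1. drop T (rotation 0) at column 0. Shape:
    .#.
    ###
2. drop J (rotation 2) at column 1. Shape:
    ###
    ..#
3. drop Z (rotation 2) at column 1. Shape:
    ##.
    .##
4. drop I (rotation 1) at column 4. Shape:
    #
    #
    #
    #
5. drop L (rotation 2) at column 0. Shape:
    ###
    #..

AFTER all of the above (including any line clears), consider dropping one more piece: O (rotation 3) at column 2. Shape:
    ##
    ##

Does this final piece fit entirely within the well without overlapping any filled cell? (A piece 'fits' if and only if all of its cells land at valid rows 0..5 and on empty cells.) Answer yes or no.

Drop 1: T rot0 at col 0 lands with bottom-row=0; cleared 0 line(s) (total 0); column heights now [1 2 1 0 0], max=2
Drop 2: J rot2 at col 1 lands with bottom-row=1; cleared 0 line(s) (total 0); column heights now [1 3 3 3 0], max=3
Drop 3: Z rot2 at col 1 lands with bottom-row=3; cleared 0 line(s) (total 0); column heights now [1 5 5 4 0], max=5
Drop 4: I rot1 at col 4 lands with bottom-row=0; cleared 0 line(s) (total 0); column heights now [1 5 5 4 4], max=5
Drop 5: L rot2 at col 0 lands with bottom-row=4; cleared 0 line(s) (total 0); column heights now [6 6 6 4 4], max=6
Test piece O rot3 at col 2 (width 2): heights before test = [6 6 6 4 4]; fits = False

Answer: no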